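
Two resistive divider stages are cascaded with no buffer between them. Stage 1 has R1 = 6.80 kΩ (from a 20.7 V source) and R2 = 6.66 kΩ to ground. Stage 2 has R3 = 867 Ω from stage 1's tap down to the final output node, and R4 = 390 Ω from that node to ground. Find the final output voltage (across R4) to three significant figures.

V_out ≈ 0.864 V

Stage 2 presents R3+R4 = 1257 Ω as a load on stage 1's tap.
Stage 1's lower leg becomes R2‖(R3+R4) = 1057 Ω, so V_mid = 20.7 × 1057/7857 = 2.786 V.
Stage 2 is itself unloaded: V_out = V_mid × R4/(R3+R4) = 2.786 × 390/1257 = 0.864 V.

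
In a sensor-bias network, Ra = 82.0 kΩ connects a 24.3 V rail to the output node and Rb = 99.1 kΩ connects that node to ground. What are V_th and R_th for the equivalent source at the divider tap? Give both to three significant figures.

V_th is the open-circuit tap voltage: 24.3 × 99.1/(82.0 + 99.1) = 13.3 V.
With the supply zeroed, Ra and Rb appear in parallel from the tap: R_th = Ra‖Rb = (82.0 × 99.1)/181.1 = 44.9 kΩ.

V_th = 13.3 V, R_th = 44.9 kΩ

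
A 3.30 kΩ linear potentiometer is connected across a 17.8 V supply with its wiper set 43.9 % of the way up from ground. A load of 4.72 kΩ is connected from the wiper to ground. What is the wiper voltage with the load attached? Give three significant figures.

The wiper splits the pot into (1−α)R = 1.851 kΩ above and αR = 1.449 kΩ below.
Lower section ‖ load = 1.108 kΩ.
V_wiper = 17.8 × 1.108/(1.851 + 1.108) = 6.67 V.

V ≈ 6.67 V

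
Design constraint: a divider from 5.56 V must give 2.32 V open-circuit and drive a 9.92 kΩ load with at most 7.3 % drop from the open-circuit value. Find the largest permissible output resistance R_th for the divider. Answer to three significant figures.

R_th ≤ 781 Ω

Loading drop = R_th/(R_th + R_L) ≤ 0.0730, so R_th ≤ R_L · ε/(1−ε) = 9.92 kΩ × 0.0730/0.9270 = 781 Ω.
(Any R1, R2 with R2/(R1+R2) = 0.417 and R1‖R2 ≤ 781 Ω will meet the spec.)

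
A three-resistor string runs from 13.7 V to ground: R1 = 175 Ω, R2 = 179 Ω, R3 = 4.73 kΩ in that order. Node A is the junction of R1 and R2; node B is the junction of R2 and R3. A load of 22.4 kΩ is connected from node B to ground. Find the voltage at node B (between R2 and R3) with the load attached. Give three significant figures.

At node B, R3 is in parallel with the load: R3‖R_L = 3905 Ω.
Below node A the resistance is R2 + (R3‖R_L) = 4084 Ω, so V_A = 13.7 × 4084/4259 = 13.14 V.
Then V_B = V_A × (R3‖R_L)/(R2 + R3‖R_L) = 13.14 × 3905/4084 = 12.6 V.

V ≈ 12.6 V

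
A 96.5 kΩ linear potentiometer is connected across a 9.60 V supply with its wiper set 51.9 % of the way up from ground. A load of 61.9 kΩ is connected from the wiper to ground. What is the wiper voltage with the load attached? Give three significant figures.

V ≈ 3.59 V

The wiper splits the pot into (1−α)R = 46.42 kΩ above and αR = 50.08 kΩ below.
Lower section ‖ load = 27.68 kΩ.
V_wiper = 9.60 × 27.68/(46.42 + 27.68) = 3.59 V.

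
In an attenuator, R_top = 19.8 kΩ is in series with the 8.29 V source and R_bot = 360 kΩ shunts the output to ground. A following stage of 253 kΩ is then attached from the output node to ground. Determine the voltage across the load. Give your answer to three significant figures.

The load sits in parallel with R_bot: R_bot‖R_L = (360 × 253) / (360 + 253) = 148.6 kΩ.
V_out = 8.29 × 148.6 / (19.8 + 148.6) = 8.29 × 148.6/168.4 = 7.32 V.
(Unloaded it would have been 7.86 V.)

V_out ≈ 7.32 V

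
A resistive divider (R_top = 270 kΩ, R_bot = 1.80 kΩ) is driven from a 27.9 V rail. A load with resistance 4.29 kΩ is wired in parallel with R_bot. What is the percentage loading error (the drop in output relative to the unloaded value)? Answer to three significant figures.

Unloaded V = 27.9 × 1.80/271.8 = 0.1848 V.
Loaded: R_bot‖R_L = 1.268 kΩ, giving V = 27.9 × 1.268/271.3 = 0.1304 V.
Drop = (0.1848 − 0.1304) / 0.1848 = 29.4 %.

29.4 %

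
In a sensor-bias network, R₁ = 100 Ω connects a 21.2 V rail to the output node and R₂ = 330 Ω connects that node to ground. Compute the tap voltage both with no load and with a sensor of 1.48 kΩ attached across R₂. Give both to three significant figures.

Unloaded: 16.3 V; loaded: 15.5 V

Open-circuit: V = 21.2 × 330/(100 + 330) = 16.3 V.
With the load, R₂ becomes R₂‖R_L = 269.8 Ω, so V = 21.2 × 269.8/369.8 = 15.5 V.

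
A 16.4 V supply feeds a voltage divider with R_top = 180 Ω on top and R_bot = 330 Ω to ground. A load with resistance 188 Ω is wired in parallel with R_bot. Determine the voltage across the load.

The load sits in parallel with R_bot: R_bot‖R_L = (330 × 188) / (330 + 188) = 119.8 Ω.
V_out = 16.4 × 119.8 / (180 + 119.8) = 16.4 × 119.8/299.8 = 6.55 V.

V_out ≈ 6.55 V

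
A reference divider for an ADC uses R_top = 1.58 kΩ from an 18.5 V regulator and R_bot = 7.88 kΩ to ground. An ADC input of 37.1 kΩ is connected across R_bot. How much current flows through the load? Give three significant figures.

I_L ≈ 0.401 mA

R_bot‖R_L = 6.500 kΩ; V_out = 18.5 × 6.500/8.080 = 14.88 V.
I_L = V_out / R_L = 14.88 / 37.1 kΩ = 0.401 mA.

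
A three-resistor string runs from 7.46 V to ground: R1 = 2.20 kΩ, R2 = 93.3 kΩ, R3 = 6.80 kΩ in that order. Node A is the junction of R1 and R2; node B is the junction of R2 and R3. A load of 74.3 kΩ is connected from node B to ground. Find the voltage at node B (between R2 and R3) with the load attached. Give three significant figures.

At node B, R3 is in parallel with the load: R3‖R_L = 6.230 kΩ.
Below node A the resistance is R2 + (R3‖R_L) = 99.53 kΩ, so V_A = 7.46 × 99.53/101.7 = 7.299 V.
Then V_B = V_A × (R3‖R_L)/(R2 + R3‖R_L) = 7.299 × 6.230/99.53 = 0.457 V.

V ≈ 0.457 V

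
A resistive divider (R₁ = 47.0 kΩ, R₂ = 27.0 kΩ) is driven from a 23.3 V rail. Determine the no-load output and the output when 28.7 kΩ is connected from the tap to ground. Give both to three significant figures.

Open-circuit: V = 23.3 × 27.0/(47.0 + 27.0) = 8.50 V.
With the load, R₂ becomes R₂‖R_L = 13.91 kΩ, so V = 23.3 × 13.91/60.91 = 5.32 V.

Unloaded: 8.50 V; loaded: 5.32 V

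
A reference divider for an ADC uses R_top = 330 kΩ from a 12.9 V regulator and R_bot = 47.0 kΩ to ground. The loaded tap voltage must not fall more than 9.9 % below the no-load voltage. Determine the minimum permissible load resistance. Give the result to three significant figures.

R_L(min) ≈ 374 kΩ

Output resistance R_th = R_top‖R_bot = (330 × 47.0)/377.0 = 41.14 kΩ.
The fractional drop is R_th/(R_th + R_L); requiring this ≤ 0.0990 gives R_L ≥ R_th(1/0.0990 − 1) = 41.14 × 9.101 = 374 kΩ.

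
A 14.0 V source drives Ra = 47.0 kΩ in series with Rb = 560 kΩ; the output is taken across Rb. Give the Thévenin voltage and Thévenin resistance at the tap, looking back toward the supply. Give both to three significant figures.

V_th = 12.9 V, R_th = 43.4 kΩ

V_th is the open-circuit tap voltage: 14.0 × 560/(47.0 + 560) = 12.9 V.
With the supply zeroed, Ra and Rb appear in parallel from the tap: R_th = Ra‖Rb = (47.0 × 560)/607.0 = 43.4 kΩ.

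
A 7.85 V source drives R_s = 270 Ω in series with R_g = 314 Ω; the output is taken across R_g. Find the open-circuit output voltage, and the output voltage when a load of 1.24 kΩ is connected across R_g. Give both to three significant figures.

Unloaded: 4.22 V; loaded: 3.78 V

Open-circuit: V = 7.85 × 314/(270 + 314) = 4.22 V.
With the load, R_g becomes R_g‖R_L = 250.6 Ω, so V = 7.85 × 250.6/520.6 = 3.78 V.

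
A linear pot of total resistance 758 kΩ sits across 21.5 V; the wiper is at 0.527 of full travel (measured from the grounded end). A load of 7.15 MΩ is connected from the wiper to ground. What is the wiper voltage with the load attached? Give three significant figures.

The wiper splits the pot into (1−α)R = 358.5 kΩ above and αR = 399.5 kΩ below.
Lower section ‖ load = 378.3 kΩ.
V_wiper = 21.5 × 378.3/(358.5 + 378.3) = 11.0 V.

V ≈ 11.0 V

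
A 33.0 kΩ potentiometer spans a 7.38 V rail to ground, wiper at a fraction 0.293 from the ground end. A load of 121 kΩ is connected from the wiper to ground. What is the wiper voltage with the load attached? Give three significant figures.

The wiper splits the pot into (1−α)R = 23.33 kΩ above and αR = 9.669 kΩ below.
Lower section ‖ load = 8.954 kΩ.
V_wiper = 7.38 × 8.954/(23.33 + 8.954) = 2.05 V.

V ≈ 2.05 V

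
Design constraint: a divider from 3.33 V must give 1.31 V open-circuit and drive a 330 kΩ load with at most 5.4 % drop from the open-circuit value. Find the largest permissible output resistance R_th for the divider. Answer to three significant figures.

R_th ≤ 18.8 kΩ

Loading drop = R_th/(R_th + R_L) ≤ 0.0540, so R_th ≤ R_L · ε/(1−ε) = 330 kΩ × 0.0540/0.9460 = 18.8 kΩ.
(Any R1, R2 with R2/(R1+R2) = 0.393 and R1‖R2 ≤ 18.8 kΩ will meet the spec.)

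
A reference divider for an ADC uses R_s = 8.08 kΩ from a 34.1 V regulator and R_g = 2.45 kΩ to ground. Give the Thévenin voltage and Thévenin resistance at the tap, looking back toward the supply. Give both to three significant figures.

V_th is the open-circuit tap voltage: 34.1 × 2.45/(8.08 + 2.45) = 7.93 V.
With the supply zeroed, R_s and R_g appear in parallel from the tap: R_th = R_s‖R_g = (8.08 × 2.45)/10.53 = 1.88 kΩ.

V_th = 7.93 V, R_th = 1.88 kΩ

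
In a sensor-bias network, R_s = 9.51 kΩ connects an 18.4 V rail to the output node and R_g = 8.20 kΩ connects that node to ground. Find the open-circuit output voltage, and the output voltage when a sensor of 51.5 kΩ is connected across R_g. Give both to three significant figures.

Open-circuit: V = 18.4 × 8.20/(9.51 + 8.20) = 8.52 V.
With the load, R_g becomes R_g‖R_L = 7.074 kΩ, so V = 18.4 × 7.074/16.58 = 7.85 V.

Unloaded: 8.52 V; loaded: 7.85 V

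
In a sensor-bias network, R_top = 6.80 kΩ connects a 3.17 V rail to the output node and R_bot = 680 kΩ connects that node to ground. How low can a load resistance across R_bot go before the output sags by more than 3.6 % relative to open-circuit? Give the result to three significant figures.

R_L(min) ≈ 180 kΩ

Output resistance R_th = R_top‖R_bot = (6.80 × 680)/686.8 = 6.733 kΩ.
The fractional drop is R_th/(R_th + R_L); requiring this ≤ 0.0360 gives R_L ≥ R_th(1/0.0360 − 1) = 6.733 × 26.78 = 180 kΩ.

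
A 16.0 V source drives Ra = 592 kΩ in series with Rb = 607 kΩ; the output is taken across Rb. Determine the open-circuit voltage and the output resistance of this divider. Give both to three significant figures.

V_th = 8.10 V, R_th = 300 kΩ

V_th is the open-circuit tap voltage: 16.0 × 607/(592 + 607) = 8.10 V.
With the supply zeroed, Ra and Rb appear in parallel from the tap: R_th = Ra‖Rb = (592 × 607)/1199 = 300 kΩ.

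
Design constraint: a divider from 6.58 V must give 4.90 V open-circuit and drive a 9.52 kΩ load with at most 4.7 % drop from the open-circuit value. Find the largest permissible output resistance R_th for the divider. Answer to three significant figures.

Loading drop = R_th/(R_th + R_L) ≤ 0.0470, so R_th ≤ R_L · ε/(1−ε) = 9.52 kΩ × 0.0470/0.9530 = 470 Ω.

R_th ≤ 470 Ω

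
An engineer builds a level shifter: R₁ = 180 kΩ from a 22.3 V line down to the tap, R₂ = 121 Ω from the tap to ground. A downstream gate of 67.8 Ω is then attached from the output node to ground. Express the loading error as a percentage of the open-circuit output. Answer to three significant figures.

64.1 %

The divider's output (Thévenin) resistance is R₁‖R₂ = 120.9 Ω.
Fractional drop under load = R_th/(R_th + R_L) = 120.9 / (120.9 + 67.8) = 0.6407.
So the output falls by 64.1 %.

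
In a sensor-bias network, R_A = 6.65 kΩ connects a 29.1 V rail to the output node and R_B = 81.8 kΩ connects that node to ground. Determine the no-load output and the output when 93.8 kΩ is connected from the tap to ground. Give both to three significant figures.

Unloaded: 26.9 V; loaded: 25.3 V

Open-circuit: V = 29.1 × 81.8/(6.65 + 81.8) = 26.9 V.
With the load, R_B becomes R_B‖R_L = 43.69 kΩ, so V = 29.1 × 43.69/50.34 = 25.3 V.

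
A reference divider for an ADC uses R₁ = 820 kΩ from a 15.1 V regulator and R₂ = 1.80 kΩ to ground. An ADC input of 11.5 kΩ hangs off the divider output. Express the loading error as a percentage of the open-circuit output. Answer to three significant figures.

The divider's output (Thévenin) resistance is R₁‖R₂ = 1.796 kΩ.
Fractional drop under load = R_th/(R_th + R_L) = 1.796 / (1.796 + 11.5) = 0.1351.
So the output falls by 13.5 %.

13.5 %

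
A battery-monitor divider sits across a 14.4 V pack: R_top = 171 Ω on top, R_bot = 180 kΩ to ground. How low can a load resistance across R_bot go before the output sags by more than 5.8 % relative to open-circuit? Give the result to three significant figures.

R_L(min) ≈ 2.77 kΩ

Output resistance R_th = R_top‖R_bot = (171 × 180000)/180200 = 170.8 Ω.
The fractional drop is R_th/(R_th + R_L); requiring this ≤ 0.0580 gives R_L ≥ R_th(1/0.0580 − 1) = 170.8 × 16.24 = 2.77 kΩ.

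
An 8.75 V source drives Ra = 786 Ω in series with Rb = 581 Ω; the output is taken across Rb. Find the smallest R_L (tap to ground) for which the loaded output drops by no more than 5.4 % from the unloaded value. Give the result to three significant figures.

Output resistance R_th = Ra‖Rb = (786 × 581)/1367 = 334.1 Ω.
The fractional drop is R_th/(R_th + R_L); requiring this ≤ 0.0540 gives R_L ≥ R_th(1/0.0540 − 1) = 334.1 × 17.52 = 5.85 kΩ.

R_L(min) ≈ 5.85 kΩ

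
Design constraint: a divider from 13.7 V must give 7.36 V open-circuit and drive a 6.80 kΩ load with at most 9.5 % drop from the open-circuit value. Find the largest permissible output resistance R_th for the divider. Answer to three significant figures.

R_th ≤ 714 Ω

Loading drop = R_th/(R_th + R_L) ≤ 0.0950, so R_th ≤ R_L · ε/(1−ε) = 6.80 kΩ × 0.0950/0.9050 = 714 Ω.
(Any R1, R2 with R2/(R1+R2) = 0.537 and R1‖R2 ≤ 714 Ω will meet the spec.)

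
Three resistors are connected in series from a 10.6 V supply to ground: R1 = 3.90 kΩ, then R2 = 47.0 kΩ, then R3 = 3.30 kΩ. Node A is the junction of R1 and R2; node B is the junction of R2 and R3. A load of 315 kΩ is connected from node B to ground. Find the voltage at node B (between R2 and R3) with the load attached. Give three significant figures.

V ≈ 0.639 V

At node B, R3 is in parallel with the load: R3‖R_L = 3.266 kΩ.
Below node A the resistance is R2 + (R3‖R_L) = 50.27 kΩ, so V_A = 10.6 × 50.27/54.17 = 9.837 V.
Then V_B = V_A × (R3‖R_L)/(R2 + R3‖R_L) = 9.837 × 3.266/50.27 = 0.639 V.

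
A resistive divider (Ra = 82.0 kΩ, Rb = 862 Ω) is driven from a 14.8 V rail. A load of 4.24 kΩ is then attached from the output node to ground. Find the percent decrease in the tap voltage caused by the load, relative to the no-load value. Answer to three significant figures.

Unloaded V = 14.8 × 862/82860 = 0.1540 V.
Loaded: Rb‖R_L = 716.4 Ω, giving V = 14.8 × 716.4/82720 = 0.1282 V.
Drop = (0.1540 − 0.1282) / 0.1540 = 16.7 %.

16.7 %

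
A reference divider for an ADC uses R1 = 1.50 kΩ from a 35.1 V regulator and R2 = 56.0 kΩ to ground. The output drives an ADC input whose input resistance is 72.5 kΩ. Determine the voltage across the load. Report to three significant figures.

The load sits in parallel with R2: R2‖R_L = (56.0 × 72.5) / (56.0 + 72.5) = 31.60 kΩ.
V_out = 35.1 × 31.60 / (1.50 + 31.60) = 35.1 × 31.60/33.10 = 33.5 V.

V_out ≈ 33.5 V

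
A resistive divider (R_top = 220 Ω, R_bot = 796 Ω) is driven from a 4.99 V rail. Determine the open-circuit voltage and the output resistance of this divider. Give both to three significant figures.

V_th is the open-circuit tap voltage: 4.99 × 796/(220 + 796) = 3.91 V.
With the supply zeroed, R_top and R_bot appear in parallel from the tap: R_th = R_top‖R_bot = (220 × 796)/1016 = 172 Ω.

V_th = 3.91 V, R_th = 172 Ω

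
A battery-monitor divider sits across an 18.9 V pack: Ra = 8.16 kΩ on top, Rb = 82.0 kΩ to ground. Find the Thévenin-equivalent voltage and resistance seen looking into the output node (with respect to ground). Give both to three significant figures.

V_th = 17.2 V, R_th = 7.42 kΩ

V_th is the open-circuit tap voltage: 18.9 × 82.0/(8.16 + 82.0) = 17.2 V.
With the supply zeroed, Ra and Rb appear in parallel from the tap: R_th = Ra‖Rb = (8.16 × 82.0)/90.16 = 7.42 kΩ.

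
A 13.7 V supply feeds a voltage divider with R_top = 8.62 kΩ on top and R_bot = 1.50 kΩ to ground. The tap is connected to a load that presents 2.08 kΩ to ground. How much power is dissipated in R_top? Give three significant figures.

Total resistance from the source is R_top + (R_bot‖R_L) = 9.492 kΩ, so I = 13.7/9.492 kΩ = 1.443 mA.
P = I²·R_top = (1.443 mA)² × 8.62 kΩ = 18.0 mW.

P ≈ 18.0 mW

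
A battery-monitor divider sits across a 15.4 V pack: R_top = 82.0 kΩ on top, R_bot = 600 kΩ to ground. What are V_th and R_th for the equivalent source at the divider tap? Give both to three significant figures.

V_th is the open-circuit tap voltage: 15.4 × 600/(82.0 + 600) = 13.5 V.
With the supply zeroed, R_top and R_bot appear in parallel from the tap: R_th = R_top‖R_bot = (82.0 × 600)/682.0 = 72.1 kΩ.

V_th = 13.5 V, R_th = 72.1 kΩ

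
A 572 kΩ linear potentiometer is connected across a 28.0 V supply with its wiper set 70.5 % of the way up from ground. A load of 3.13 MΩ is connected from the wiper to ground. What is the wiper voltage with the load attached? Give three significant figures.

The wiper splits the pot into (1−α)R = 168.7 kΩ above and αR = 403.3 kΩ below.
Lower section ‖ load = 357.2 kΩ.
V_wiper = 28.0 × 357.2/(168.7 + 357.2) = 19.0 V.

V ≈ 19.0 V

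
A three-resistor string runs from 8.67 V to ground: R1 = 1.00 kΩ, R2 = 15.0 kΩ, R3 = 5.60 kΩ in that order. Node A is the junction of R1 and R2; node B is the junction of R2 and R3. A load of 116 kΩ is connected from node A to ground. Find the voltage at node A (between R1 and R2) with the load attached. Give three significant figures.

Below node A the series string R2+R3 = 20.60 kΩ sits in parallel with the 116 kΩ load: 17.49 kΩ.
V_A = 8.67 × 17.49/(1.00 + 17.49) = 8.20 V.

V ≈ 8.20 V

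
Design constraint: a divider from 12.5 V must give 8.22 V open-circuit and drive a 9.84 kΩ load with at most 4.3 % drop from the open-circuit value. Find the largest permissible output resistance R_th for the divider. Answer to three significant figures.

Loading drop = R_th/(R_th + R_L) ≤ 0.0430, so R_th ≤ R_L · ε/(1−ε) = 9.84 kΩ × 0.0430/0.9570 = 442 Ω.
(Any R1, R2 with R2/(R1+R2) = 0.658 and R1‖R2 ≤ 442 Ω will meet the spec.)

R_th ≤ 442 Ω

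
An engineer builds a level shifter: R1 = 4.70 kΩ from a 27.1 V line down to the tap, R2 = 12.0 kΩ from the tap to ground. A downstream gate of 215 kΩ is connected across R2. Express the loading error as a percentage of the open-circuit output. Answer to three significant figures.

The divider's output (Thévenin) resistance is R1‖R2 = 3.377 kΩ.
Fractional drop under load = R_th/(R_th + R_L) = 3.377 / (3.377 + 215) = 0.01547.
So the output falls by 1.55 %.

1.55 %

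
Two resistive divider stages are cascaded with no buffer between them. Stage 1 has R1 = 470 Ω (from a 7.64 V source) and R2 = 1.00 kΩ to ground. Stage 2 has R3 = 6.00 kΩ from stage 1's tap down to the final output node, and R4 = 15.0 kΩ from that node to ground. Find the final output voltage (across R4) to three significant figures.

Stage 2 presents R3+R4 = 21000 Ω as a load on stage 1's tap.
Stage 1's lower leg becomes R2‖(R3+R4) = 954.5 Ω, so V_mid = 7.64 × 954.5/1425 = 5.119 V.
Stage 2 is itself unloaded: V_out = V_mid × R4/(R3+R4) = 5.119 × 15000/21000 = 3.66 V.

V_out ≈ 3.66 V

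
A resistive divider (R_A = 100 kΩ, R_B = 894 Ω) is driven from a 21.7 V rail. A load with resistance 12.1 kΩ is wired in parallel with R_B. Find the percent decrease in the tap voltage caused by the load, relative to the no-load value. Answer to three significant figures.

6.82 %

The divider's output (Thévenin) resistance is R_A‖R_B = 886.1 Ω.
Fractional drop under load = R_th/(R_th + R_L) = 886.1 / (886.1 + 12100) = 0.06823.
So the output falls by 6.82 %.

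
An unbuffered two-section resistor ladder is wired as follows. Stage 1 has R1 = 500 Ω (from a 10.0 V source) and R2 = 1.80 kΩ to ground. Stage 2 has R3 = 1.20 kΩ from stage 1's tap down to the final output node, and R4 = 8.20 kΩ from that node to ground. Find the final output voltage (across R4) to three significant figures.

V_out ≈ 6.55 V

Stage 2 presents R3+R4 = 9400 Ω as a load on stage 1's tap.
Stage 1's lower leg becomes R2‖(R3+R4) = 1511 Ω, so V_mid = 10.0 × 1511/2011 = 7.513 V.
Stage 2 is itself unloaded: V_out = V_mid × R4/(R3+R4) = 7.513 × 8200/9400 = 6.55 V.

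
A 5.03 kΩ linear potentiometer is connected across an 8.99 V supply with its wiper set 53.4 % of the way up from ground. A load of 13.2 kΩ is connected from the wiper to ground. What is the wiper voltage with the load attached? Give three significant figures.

The wiper splits the pot into (1−α)R = 2.344 kΩ above and αR = 2.686 kΩ below.
Lower section ‖ load = 2.232 kΩ.
V_wiper = 8.99 × 2.232/(2.344 + 2.232) = 4.38 V.

V ≈ 4.38 V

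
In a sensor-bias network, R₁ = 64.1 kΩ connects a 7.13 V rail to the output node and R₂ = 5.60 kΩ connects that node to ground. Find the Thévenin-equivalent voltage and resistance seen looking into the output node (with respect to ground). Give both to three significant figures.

V_th is the open-circuit tap voltage: 7.13 × 5.60/(64.1 + 5.60) = 0.573 V.
With the supply zeroed, R₁ and R₂ appear in parallel from the tap: R_th = R₁‖R₂ = (64.1 × 5.60)/69.70 = 5.15 kΩ.

V_th = 0.573 V, R_th = 5.15 kΩ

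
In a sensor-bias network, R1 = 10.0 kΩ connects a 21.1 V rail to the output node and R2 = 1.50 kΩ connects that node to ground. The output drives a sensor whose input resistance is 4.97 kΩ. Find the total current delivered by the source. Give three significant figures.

R2‖R_L = 1.152 kΩ, so the source sees R1 + R2‖R_L = 11.15 kΩ.
I = 21.1 V / 11.15 kΩ = 1.89 mA.

I ≈ 1.89 mA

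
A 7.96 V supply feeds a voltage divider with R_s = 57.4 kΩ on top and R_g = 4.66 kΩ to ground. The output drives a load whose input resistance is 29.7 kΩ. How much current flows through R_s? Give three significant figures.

I ≈ 0.130 mA

R_g‖R_L = 4.028 kΩ, so the source sees R_s + R_g‖R_L = 61.43 kΩ.
I = 7.96 V / 61.43 kΩ = 0.130 mA.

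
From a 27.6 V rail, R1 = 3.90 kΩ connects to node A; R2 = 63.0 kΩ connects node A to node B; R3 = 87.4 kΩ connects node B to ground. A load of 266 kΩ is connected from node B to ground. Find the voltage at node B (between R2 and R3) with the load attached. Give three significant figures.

V ≈ 13.7 V

At node B, R3 is in parallel with the load: R3‖R_L = 65.78 kΩ.
Below node A the resistance is R2 + (R3‖R_L) = 128.8 kΩ, so V_A = 27.6 × 128.8/132.7 = 26.79 V.
Then V_B = V_A × (R3‖R_L)/(R2 + R3‖R_L) = 26.79 × 65.78/128.8 = 13.7 V.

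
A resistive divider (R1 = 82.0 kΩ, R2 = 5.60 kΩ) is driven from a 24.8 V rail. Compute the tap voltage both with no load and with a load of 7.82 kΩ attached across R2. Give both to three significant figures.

Open-circuit: V = 24.8 × 5.60/(82.0 + 5.60) = 1.59 V.
With the load, R2 becomes R2‖R_L = 3.263 kΩ, so V = 24.8 × 3.263/85.26 = 0.949 V.

Unloaded: 1.59 V; loaded: 0.949 V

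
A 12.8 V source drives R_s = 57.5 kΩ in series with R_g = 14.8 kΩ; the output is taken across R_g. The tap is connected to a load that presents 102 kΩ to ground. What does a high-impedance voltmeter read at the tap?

The load sits in parallel with R_g: R_g‖R_L = (14.8 × 102) / (14.8 + 102) = 12.92 kΩ.
V_out = 12.8 × 12.92 / (57.5 + 12.92) = 12.8 × 12.92/70.42 = 2.35 V.

V_out ≈ 2.35 V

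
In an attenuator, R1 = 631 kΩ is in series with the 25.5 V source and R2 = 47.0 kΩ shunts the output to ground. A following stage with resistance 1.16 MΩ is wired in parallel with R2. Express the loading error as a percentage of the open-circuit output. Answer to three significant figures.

The divider's output (Thévenin) resistance is R1‖R2 = 43.74 kΩ.
Fractional drop under load = R_th/(R_th + R_L) = 43.74 / (43.74 + 1160) = 0.03634.
So the output falls by 3.63 %.

3.63 %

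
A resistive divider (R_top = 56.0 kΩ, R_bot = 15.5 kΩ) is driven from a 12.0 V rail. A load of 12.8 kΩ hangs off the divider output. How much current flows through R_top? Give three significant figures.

R_bot‖R_L = 7.011 kΩ, so the source sees R_top + R_bot‖R_L = 63.01 kΩ.
I = 12.0 V / 63.01 kΩ = 0.190 mA.

I ≈ 0.190 mA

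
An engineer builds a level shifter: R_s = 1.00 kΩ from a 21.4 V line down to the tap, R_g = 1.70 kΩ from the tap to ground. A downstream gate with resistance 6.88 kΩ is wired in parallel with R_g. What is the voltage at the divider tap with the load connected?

V_out ≈ 12.3 V

The load sits in parallel with R_g: R_g‖R_L = (1.70 × 6.88) / (1.70 + 6.88) = 1.363 kΩ.
V_out = 21.4 × 1.363 / (1.00 + 1.363) = 21.4 × 1.363/2.363 = 12.3 V.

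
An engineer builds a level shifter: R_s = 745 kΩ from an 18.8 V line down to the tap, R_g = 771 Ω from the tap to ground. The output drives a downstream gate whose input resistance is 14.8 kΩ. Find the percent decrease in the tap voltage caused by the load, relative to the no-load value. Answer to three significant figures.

The divider's output (Thévenin) resistance is R_s‖R_g = 770.2 Ω.
Fractional drop under load = R_th/(R_th + R_L) = 770.2 / (770.2 + 14800) = 0.04947.
So the output falls by 4.95 %.

4.95 %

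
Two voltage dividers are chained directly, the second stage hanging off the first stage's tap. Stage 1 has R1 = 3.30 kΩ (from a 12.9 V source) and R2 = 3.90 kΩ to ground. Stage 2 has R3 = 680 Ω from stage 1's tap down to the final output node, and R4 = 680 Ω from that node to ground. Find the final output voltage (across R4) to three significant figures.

Stage 2 presents R3+R4 = 1360 Ω as a load on stage 1's tap.
Stage 1's lower leg becomes R2‖(R3+R4) = 1008 Ω, so V_mid = 12.9 × 1008/4308 = 3.019 V.
Stage 2 is itself unloaded: V_out = V_mid × R4/(R3+R4) = 3.019 × 680/1360 = 1.51 V.

V_out ≈ 1.51 V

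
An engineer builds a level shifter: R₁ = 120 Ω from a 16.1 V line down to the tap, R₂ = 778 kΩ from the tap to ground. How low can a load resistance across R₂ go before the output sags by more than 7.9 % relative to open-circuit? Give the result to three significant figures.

Output resistance R_th = R₁‖R₂ = (120 × 778000)/778100 = 120.0 Ω.
The fractional drop is R_th/(R_th + R_L); requiring this ≤ 0.0790 gives R_L ≥ R_th(1/0.0790 − 1) = 120.0 × 11.66 = 1.40 kΩ.

R_L(min) ≈ 1.40 kΩ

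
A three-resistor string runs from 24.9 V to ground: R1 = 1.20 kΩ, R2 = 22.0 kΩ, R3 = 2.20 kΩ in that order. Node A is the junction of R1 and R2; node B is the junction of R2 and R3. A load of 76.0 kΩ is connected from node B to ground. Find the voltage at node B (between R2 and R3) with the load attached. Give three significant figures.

At node B, R3 is in parallel with the load: R3‖R_L = 2.138 kΩ.
Below node A the resistance is R2 + (R3‖R_L) = 24.14 kΩ, so V_A = 24.9 × 24.14/25.34 = 23.72 V.
Then V_B = V_A × (R3‖R_L)/(R2 + R3‖R_L) = 23.72 × 2.138/24.14 = 2.10 V.

V ≈ 2.10 V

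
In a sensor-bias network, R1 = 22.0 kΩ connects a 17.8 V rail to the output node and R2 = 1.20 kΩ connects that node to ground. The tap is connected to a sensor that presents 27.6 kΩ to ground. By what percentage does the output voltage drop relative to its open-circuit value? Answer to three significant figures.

The divider's output (Thévenin) resistance is R1‖R2 = 1.138 kΩ.
Fractional drop under load = R_th/(R_th + R_L) = 1.138 / (1.138 + 27.6) = 0.03960.
So the output falls by 3.96 %.

3.96 %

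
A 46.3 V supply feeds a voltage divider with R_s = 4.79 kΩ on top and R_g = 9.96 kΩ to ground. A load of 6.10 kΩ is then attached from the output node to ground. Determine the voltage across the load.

V_out ≈ 20.4 V

The load sits in parallel with R_g: R_g‖R_L = (9.96 × 6.10) / (9.96 + 6.10) = 3.783 kΩ.
V_out = 46.3 × 3.783 / (4.79 + 3.783) = 46.3 × 3.783/8.573 = 20.4 V.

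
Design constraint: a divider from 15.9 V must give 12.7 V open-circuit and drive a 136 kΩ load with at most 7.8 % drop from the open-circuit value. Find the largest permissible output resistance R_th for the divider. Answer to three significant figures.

R_th ≤ 11.5 kΩ

Loading drop = R_th/(R_th + R_L) ≤ 0.0780, so R_th ≤ R_L · ε/(1−ε) = 136 kΩ × 0.0780/0.9220 = 11.5 kΩ.
(Any R1, R2 with R2/(R1+R2) = 0.799 and R1‖R2 ≤ 11.5 kΩ will meet the spec.)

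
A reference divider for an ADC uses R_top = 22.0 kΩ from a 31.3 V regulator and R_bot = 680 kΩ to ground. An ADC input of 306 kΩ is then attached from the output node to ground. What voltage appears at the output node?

V_out ≈ 28.3 V

The load sits in parallel with R_bot: R_bot‖R_L = (680 × 306) / (680 + 306) = 211.0 kΩ.
V_out = 31.3 × 211.0 / (22.0 + 211.0) = 31.3 × 211.0/233.0 = 28.3 V.
(Unloaded it would have been 30.3 V.)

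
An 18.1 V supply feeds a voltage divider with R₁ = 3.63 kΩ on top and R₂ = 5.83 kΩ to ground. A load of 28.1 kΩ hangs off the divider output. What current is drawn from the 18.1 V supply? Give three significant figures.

I ≈ 2.14 mA

R₂‖R_L = 4.828 kΩ, so the source sees R₁ + R₂‖R_L = 8.458 kΩ.
I = 18.1 V / 8.458 kΩ = 2.14 mA.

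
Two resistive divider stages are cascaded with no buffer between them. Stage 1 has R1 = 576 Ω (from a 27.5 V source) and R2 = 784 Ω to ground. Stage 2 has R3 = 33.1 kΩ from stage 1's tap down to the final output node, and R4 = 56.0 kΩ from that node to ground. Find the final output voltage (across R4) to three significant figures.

V_out ≈ 9.93 V

Stage 2 presents R3+R4 = 89100 Ω as a load on stage 1's tap.
Stage 1's lower leg becomes R2‖(R3+R4) = 777.2 Ω, so V_mid = 27.5 × 777.2/1353 = 15.79 V.
Stage 2 is itself unloaded: V_out = V_mid × R4/(R3+R4) = 15.79 × 56000/89100 = 9.93 V.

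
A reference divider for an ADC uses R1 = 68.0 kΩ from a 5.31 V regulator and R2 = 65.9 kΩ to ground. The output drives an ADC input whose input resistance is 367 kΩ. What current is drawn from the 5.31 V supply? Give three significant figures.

I ≈ 0.0429 mA

R2‖R_L = 55.87 kΩ, so the source sees R1 + R2‖R_L = 123.9 kΩ.
I = 5.31 V / 123.9 kΩ = 0.0429 mA.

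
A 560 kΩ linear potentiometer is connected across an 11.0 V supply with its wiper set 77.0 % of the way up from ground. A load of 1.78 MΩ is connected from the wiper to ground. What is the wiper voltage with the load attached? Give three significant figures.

V ≈ 8.02 V

The wiper splits the pot into (1−α)R = 128.8 kΩ above and αR = 431.2 kΩ below.
Lower section ‖ load = 347.1 kΩ.
V_wiper = 11.0 × 347.1/(128.8 + 347.1) = 8.02 V.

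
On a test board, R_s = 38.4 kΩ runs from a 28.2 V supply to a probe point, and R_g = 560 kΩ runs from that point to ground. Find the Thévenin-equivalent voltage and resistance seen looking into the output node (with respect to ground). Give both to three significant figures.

V_th is the open-circuit tap voltage: 28.2 × 560/(38.4 + 560) = 26.4 V.
With the supply zeroed, R_s and R_g appear in parallel from the tap: R_th = R_s‖R_g = (38.4 × 560)/598.4 = 35.9 kΩ.

V_th = 26.4 V, R_th = 35.9 kΩ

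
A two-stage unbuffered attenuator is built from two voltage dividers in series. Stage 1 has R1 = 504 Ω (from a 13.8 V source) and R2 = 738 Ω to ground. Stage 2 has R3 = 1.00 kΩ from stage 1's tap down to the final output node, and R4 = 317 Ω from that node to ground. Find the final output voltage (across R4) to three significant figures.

V_out ≈ 1.61 V

Stage 2 presents R3+R4 = 1317 Ω as a load on stage 1's tap.
Stage 1's lower leg becomes R2‖(R3+R4) = 473.0 Ω, so V_mid = 13.8 × 473.0/977.0 = 6.681 V.
Stage 2 is itself unloaded: V_out = V_mid × R4/(R3+R4) = 6.681 × 317/1317 = 1.61 V.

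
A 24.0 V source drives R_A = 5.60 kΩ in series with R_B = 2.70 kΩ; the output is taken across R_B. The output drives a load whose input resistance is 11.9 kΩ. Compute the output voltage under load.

The load sits in parallel with R_B: R_B‖R_L = (2.70 × 11.9) / (2.70 + 11.9) = 2.201 kΩ.
V_out = 24.0 × 2.201 / (5.60 + 2.201) = 24.0 × 2.201/7.801 = 6.77 V.

V_out ≈ 6.77 V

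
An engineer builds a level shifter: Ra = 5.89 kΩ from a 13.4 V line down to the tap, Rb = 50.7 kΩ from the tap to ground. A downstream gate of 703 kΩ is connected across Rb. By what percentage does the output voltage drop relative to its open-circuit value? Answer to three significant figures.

The divider's output (Thévenin) resistance is Ra‖Rb = 5.277 kΩ.
Fractional drop under load = R_th/(R_th + R_L) = 5.277 / (5.277 + 703) = 0.007450.
So the output falls by 0.745 %.

0.745 %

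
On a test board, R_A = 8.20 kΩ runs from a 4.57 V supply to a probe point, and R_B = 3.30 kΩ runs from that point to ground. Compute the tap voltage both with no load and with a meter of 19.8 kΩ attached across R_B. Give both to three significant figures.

Open-circuit: V = 4.57 × 3.30/(8.20 + 3.30) = 1.31 V.
With the load, R_B becomes R_B‖R_L = 2.829 kΩ, so V = 4.57 × 2.829/11.03 = 1.17 V.

Unloaded: 1.31 V; loaded: 1.17 V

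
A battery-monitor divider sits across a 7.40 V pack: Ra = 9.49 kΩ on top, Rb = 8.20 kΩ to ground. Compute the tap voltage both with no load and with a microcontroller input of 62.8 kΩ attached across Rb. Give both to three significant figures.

Unloaded: 3.43 V; loaded: 3.21 V

Open-circuit: V = 7.40 × 8.20/(9.49 + 8.20) = 3.43 V.
With the load, Rb becomes Rb‖R_L = 7.253 kΩ, so V = 7.40 × 7.253/16.74 = 3.21 V.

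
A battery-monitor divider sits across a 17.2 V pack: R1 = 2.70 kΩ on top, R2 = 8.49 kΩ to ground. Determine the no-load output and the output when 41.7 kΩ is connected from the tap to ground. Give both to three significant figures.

Open-circuit: V = 17.2 × 8.49/(2.70 + 8.49) = 13.0 V.
With the load, R2 becomes R2‖R_L = 7.054 kΩ, so V = 17.2 × 7.054/9.754 = 12.4 V.

Unloaded: 13.0 V; loaded: 12.4 V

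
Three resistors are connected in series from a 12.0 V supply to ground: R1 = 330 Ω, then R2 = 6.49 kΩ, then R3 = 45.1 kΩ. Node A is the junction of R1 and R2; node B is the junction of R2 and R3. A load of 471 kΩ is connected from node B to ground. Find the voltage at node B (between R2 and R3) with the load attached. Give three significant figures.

At node B, R3 is in parallel with the load: R3‖R_L = 41160 Ω.
Below node A the resistance is R2 + (R3‖R_L) = 47650 Ω, so V_A = 12.0 × 47650/47980 = 11.92 V.
Then V_B = V_A × (R3‖R_L)/(R2 + R3‖R_L) = 11.92 × 41160/47650 = 10.3 V.

V ≈ 10.3 V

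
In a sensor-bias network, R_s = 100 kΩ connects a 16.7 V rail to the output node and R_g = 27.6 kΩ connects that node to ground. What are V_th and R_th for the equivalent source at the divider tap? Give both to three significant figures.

V_th = 3.61 V, R_th = 21.6 kΩ

V_th is the open-circuit tap voltage: 16.7 × 27.6/(100 + 27.6) = 3.61 V.
With the supply zeroed, R_s and R_g appear in parallel from the tap: R_th = R_s‖R_g = (100 × 27.6)/127.6 = 21.6 kΩ.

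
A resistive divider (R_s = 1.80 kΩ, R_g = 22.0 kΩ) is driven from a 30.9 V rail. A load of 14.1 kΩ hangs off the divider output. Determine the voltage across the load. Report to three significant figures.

The load sits in parallel with R_g: R_g‖R_L = (22.0 × 14.1) / (22.0 + 14.1) = 8.593 kΩ.
V_out = 30.9 × 8.593 / (1.80 + 8.593) = 30.9 × 8.593/10.39 = 25.5 V.

V_out ≈ 25.5 V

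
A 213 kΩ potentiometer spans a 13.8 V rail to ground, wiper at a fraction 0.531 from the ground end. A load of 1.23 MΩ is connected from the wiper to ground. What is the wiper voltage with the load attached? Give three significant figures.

V ≈ 7.02 V

The wiper splits the pot into (1−α)R = 99.90 kΩ above and αR = 113.1 kΩ below.
Lower section ‖ load = 103.6 kΩ.
V_wiper = 13.8 × 103.6/(99.90 + 103.6) = 7.02 V.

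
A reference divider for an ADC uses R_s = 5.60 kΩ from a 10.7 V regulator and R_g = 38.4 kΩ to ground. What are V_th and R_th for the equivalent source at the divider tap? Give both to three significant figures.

V_th is the open-circuit tap voltage: 10.7 × 38.4/(5.60 + 38.4) = 9.34 V.
With the supply zeroed, R_s and R_g appear in parallel from the tap: R_th = R_s‖R_g = (5.60 × 38.4)/44.00 = 4.89 kΩ.

V_th = 9.34 V, R_th = 4.89 kΩ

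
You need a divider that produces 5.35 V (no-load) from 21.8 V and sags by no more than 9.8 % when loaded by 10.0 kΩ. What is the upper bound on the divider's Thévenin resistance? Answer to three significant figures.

Loading drop = R_th/(R_th + R_L) ≤ 0.0980, so R_th ≤ R_L · ε/(1−ε) = 10.0 kΩ × 0.0980/0.9020 = 1.09 kΩ.

R_th ≤ 1.09 kΩ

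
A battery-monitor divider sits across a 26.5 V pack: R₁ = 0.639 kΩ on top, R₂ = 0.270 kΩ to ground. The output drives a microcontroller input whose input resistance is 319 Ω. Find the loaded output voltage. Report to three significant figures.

The load sits in parallel with R₂: R₂‖R_L = (270 × 319) / (270 + 319) = 146.2 Ω.
V_out = 26.5 × 146.2 / (639 + 146.2) = 26.5 × 146.2/785.2 = 4.94 V.

V_out ≈ 4.94 V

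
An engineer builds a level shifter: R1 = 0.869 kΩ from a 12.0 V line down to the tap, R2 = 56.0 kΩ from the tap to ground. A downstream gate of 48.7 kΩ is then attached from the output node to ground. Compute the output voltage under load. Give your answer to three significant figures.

V_out ≈ 11.6 V

The load sits in parallel with R2: R2‖R_L = (56000 × 48700) / (56000 + 48700) = 26050 Ω.
V_out = 12.0 × 26050 / (869 + 26050) = 12.0 × 26050/26920 = 11.6 V.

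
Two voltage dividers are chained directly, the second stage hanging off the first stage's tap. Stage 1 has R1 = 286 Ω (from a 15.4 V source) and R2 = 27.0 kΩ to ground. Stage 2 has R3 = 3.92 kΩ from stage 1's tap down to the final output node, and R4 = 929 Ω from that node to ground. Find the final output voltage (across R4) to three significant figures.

Stage 2 presents R3+R4 = 4849 Ω as a load on stage 1's tap.
Stage 1's lower leg becomes R2‖(R3+R4) = 4111 Ω, so V_mid = 15.4 × 4111/4397 = 14.40 V.
Stage 2 is itself unloaded: V_out = V_mid × R4/(R3+R4) = 14.40 × 929/4849 = 2.76 V.

V_out ≈ 2.76 V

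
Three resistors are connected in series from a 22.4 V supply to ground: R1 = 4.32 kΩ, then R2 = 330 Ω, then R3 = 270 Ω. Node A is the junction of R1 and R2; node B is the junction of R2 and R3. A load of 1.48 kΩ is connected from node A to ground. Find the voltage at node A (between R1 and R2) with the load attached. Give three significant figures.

V ≈ 2.01 V

Below node A the series string R2+R3 = 600.0 Ω sits in parallel with the 1480 Ω load: 426.9 Ω.
V_A = 22.4 × 426.9/(4320 + 426.9) = 2.01 V.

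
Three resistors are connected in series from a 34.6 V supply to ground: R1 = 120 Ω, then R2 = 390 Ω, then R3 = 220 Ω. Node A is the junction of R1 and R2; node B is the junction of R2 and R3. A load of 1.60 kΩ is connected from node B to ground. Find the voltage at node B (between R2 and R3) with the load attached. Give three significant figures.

V ≈ 9.51 V

At node B, R3 is in parallel with the load: R3‖R_L = 193.4 Ω.
Below node A the resistance is R2 + (R3‖R_L) = 583.4 Ω, so V_A = 34.6 × 583.4/703.4 = 28.70 V.
Then V_B = V_A × (R3‖R_L)/(R2 + R3‖R_L) = 28.70 × 193.4/583.4 = 9.51 V.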